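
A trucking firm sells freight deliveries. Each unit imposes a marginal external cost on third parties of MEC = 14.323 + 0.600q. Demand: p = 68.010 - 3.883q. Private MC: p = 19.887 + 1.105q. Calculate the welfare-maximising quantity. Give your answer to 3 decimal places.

Social marginal cost = private MC + MEC = 34.210 + 1.705q.
Set SMC = demand: 34.210 + 1.705q = 68.010 - 3.883q → q* = 6.0487.

q* = 6.049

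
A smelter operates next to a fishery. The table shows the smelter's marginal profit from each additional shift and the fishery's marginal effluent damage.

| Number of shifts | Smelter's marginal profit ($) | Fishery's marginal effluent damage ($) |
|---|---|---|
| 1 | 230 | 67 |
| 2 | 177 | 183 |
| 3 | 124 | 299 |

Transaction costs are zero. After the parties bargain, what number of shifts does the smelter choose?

Bargaining reaches the level where marginal profit last exceeds marginal effluent damage.
That holds through level 1 (230 ≥ 67) but not at 2 (177 < 183).

1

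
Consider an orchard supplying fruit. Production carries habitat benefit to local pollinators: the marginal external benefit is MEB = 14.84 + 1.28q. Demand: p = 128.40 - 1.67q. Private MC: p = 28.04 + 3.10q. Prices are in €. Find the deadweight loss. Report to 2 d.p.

Market equilibrium (private): 28.04 + 3.10q = 128.40 - 1.67q → q_m = 21.0398.
Social marginal cost = private MC − MEB = 13.20 + 1.82q.
Set SMC = demand: 13.20 + 1.82q = 128.40 - 1.67q → q* = 33.0086.
The welfare-loss triangle has base |q_m − q*| and height MEB(q_m) (the vertical gap between SMC and demand is zero at q* and MEB at q_m).
DWL = ½ × 11.9688 × 41.7710 = 249.9744.

DWL = €249.97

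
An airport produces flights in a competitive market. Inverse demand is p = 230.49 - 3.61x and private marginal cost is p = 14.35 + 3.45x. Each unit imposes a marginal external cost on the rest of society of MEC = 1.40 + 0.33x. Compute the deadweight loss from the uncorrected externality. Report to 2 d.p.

Market equilibrium (private): 14.35 + 3.45x = 230.49 - 3.61x → x_m = 30.6147.
Social marginal cost = private MC + MEC = 15.75 + 3.78x.
Set SMC = demand: 15.75 + 3.78x = 230.49 - 3.61x → x* = 29.0582.
The loss is the area between SMC and demand from x* to x_m; with linear curves that's a triangle of height MEC(x_m).
DWL = ½ × 1.5565 × 11.5029 = 8.9521.

DWL = 8.95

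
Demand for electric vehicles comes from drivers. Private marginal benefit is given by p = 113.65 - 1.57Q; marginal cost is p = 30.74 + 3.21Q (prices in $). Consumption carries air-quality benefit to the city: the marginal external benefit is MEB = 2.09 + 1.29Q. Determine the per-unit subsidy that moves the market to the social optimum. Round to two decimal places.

Social marginal benefit = demand + MEB = 115.74 - 0.28Q.
Set SMB = MC: 115.74 - 0.28Q = 30.74 + 3.21Q → Q* = 24.3553.
The Pigouvian subsidy equals MEB at Q*: 2.09 + 1.29×24.3553 = 33.5083.

subsidy = $33.51 per unit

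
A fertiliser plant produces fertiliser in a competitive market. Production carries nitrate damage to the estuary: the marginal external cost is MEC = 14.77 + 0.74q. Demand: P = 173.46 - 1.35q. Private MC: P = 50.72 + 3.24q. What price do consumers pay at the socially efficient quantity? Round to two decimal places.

P = 146.11

Social marginal cost = private MC + MEC = 65.49 + 3.98q.
Set SMC = demand: 65.49 + 3.98q = 173.46 - 1.35q → q* = 20.2570.
Consumer price on the demand curve at q*: 173.46 − 1.35×20.2570 = 146.1131.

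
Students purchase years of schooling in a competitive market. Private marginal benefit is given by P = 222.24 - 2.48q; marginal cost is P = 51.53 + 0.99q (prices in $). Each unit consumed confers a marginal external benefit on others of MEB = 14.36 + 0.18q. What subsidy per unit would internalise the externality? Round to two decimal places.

subsidy = $24.49 per unit

Social marginal benefit = demand + MEB = 236.60 - 2.30q.
Set SMB = MC: 236.60 - 2.30q = 51.53 + 0.99q → q* = 56.2523.
The Pigouvian subsidy equals MEB at q*: 14.36 + 0.18×56.2523 = 24.4854.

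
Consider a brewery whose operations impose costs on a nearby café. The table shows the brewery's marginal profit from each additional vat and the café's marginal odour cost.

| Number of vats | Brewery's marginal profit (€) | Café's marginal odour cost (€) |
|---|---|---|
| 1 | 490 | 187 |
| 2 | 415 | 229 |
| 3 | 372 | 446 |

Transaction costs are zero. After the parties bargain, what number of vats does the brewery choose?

Bargaining reaches the level where marginal profit last exceeds marginal odour cost.
That holds through level 2 (415 ≥ 229) but not at 3 (372 < 446).

2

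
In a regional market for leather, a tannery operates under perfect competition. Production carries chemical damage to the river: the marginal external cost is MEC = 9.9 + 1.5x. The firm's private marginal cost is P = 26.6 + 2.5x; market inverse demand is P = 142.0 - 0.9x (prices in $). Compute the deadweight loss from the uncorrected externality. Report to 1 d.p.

DWL = $377.4

Market equilibrium (private): 26.6 + 2.5x = 142.0 - 0.9x → x_m = 33.9412.
Social marginal cost = private MC + MEC = 36.5 + 4.0x.
Set SMC = demand: 36.5 + 4.0x = 142.0 - 0.9x → x* = 21.5306.
The welfare-loss triangle has base |x_m − x*| and height MEC(x_m) (the vertical gap between SMC and demand is zero at x* and MEC at x_m).
DWL = ½ × 12.4106 × 60.8118 = 377.3555.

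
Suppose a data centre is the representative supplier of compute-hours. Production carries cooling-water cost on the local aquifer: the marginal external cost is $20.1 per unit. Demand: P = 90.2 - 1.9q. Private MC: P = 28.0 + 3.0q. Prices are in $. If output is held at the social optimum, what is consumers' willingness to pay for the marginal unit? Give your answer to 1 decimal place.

P = $73.9

Social marginal cost = private MC + MEC = 48.1 + 3.0q.
Set SMC = demand: 48.1 + 3.0q = 90.2 - 1.9q → q* = 8.5918.
Consumer price on the demand curve at q*: 90.2 − 1.9×8.5918 = 73.8756.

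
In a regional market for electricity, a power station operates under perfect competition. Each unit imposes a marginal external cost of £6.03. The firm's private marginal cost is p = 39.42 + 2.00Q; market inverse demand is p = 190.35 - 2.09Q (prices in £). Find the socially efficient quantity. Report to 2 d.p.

Social marginal cost = private MC + MEC = 45.45 + 2.00Q.
Set SMC = demand: 45.45 + 2.00Q = 190.35 - 2.09Q → Q* = 35.4279.

Q* = 35.43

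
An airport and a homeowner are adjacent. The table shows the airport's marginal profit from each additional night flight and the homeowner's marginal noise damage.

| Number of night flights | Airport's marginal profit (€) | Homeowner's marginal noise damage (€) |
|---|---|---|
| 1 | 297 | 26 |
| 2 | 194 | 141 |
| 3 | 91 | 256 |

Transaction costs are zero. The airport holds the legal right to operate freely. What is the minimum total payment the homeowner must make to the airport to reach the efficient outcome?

€91

Left alone the airport would choose level 3 (marginal profit stays positive).
Efficient level: k* = 2 (marginal profit ≥ marginal noise damage through 2).
The homeowner must at least cover the airport's forgone profit from cutting 3→2: 91 = 91.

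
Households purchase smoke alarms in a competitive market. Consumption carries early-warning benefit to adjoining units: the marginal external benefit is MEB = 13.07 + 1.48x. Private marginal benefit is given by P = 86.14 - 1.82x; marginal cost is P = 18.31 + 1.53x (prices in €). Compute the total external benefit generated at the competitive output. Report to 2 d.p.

Market equilibrium (private): 18.31 + 1.53x = 86.14 - 1.82x → x_m = 20.2478.
Total external benefit = ∫₀^{x_m} (13.07 + 1.48x) dx = 13.07×20.2478 + ½×1.48×20.2478² = 568.0191.

€568.02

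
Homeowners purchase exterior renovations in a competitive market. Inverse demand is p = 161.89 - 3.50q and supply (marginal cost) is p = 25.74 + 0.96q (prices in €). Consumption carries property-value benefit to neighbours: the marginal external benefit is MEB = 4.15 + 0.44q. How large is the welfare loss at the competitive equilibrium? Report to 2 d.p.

Market equilibrium (private): 25.74 + 0.96q = 161.89 - 3.50q → q_m = 30.5269.
Social marginal benefit = demand + MEB = 166.04 - 3.06q.
Set SMB = MC: 166.04 - 3.06q = 25.74 + 0.96q → q* = 34.9005.
The loss is the area between SMB and MC from q* to q_m; with linear curves that's a triangle of height MEB(q_m).
DWL = ½ × 4.3736 × 17.5818 = 38.4479.

DWL = €38.45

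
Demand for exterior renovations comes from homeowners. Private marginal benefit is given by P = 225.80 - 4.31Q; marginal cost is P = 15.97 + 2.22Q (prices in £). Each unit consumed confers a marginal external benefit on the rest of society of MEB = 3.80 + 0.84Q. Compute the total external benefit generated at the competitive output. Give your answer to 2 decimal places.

Market equilibrium (private): 15.97 + 2.22Q = 225.80 - 4.31Q → Q_m = 32.1332.
Total external benefit = ∫₀^{Q_m} (3.80 + 0.84Q) dQ = 3.80×32.1332 + ½×0.84×32.1332² = 555.7740.

£555.77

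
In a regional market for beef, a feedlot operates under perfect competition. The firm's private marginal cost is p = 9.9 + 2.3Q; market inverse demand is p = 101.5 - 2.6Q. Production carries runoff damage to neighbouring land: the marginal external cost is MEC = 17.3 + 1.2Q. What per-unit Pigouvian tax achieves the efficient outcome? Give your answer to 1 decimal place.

Social marginal cost = private MC + MEC = 27.2 + 3.5Q.
Set SMC = demand: 27.2 + 3.5Q = 101.5 - 2.6Q → Q* = 12.1803.
The Pigouvian tax equals MEC at Q*: 17.3 + 1.2×12.1803 = 31.9164.

tax = 31.9 per unit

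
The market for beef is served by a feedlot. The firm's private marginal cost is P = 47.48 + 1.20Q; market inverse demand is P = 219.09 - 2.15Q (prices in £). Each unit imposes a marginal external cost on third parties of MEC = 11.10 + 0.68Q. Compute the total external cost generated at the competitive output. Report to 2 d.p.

Market equilibrium (private): 47.48 + 1.20Q = 219.09 - 2.15Q → Q_m = 51.2269.
Total external cost = ∫₀^{Q_m} (11.10 + 0.68Q) dQ = 11.10×51.2269 + ½×0.68×51.2269² = 1460.8450.

£1460.84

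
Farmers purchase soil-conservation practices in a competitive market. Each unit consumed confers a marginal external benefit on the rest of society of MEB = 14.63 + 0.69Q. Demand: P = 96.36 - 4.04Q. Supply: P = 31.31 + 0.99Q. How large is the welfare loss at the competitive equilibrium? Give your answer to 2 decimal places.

DWL = 63.91

Market equilibrium (private): 31.31 + 0.99Q = 96.36 - 4.04Q → Q_m = 12.9324.
Social marginal benefit = demand + MEB = 110.99 - 3.35Q.
Set SMB = MC: 110.99 - 3.35Q = 31.31 + 0.99Q → Q* = 18.3594.
The welfare-loss triangle has base |Q_m − Q*| and height MEB(Q_m) (the vertical gap between SMB and MC is zero at Q* and MEB at Q_m).
DWL = ½ × 5.4270 × 23.5534 = 63.9122.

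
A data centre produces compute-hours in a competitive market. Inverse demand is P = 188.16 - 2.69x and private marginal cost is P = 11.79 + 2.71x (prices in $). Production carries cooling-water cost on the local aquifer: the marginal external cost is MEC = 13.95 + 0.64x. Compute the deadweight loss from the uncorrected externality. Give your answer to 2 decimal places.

Market equilibrium (private): 11.79 + 2.71x = 188.16 - 2.69x → x_m = 32.6611.
Social marginal cost = private MC + MEC = 25.74 + 3.35x.
Set SMC = demand: 25.74 + 3.35x = 188.16 - 2.69x → x* = 26.8907.
The welfare-loss triangle has base |x_m − x*| and height MEC(x_m) (the vertical gap between SMC and demand is zero at x* and MEC at x_m).
DWL = ½ × 5.7704 × 34.8531 = 100.5582.

DWL = $100.56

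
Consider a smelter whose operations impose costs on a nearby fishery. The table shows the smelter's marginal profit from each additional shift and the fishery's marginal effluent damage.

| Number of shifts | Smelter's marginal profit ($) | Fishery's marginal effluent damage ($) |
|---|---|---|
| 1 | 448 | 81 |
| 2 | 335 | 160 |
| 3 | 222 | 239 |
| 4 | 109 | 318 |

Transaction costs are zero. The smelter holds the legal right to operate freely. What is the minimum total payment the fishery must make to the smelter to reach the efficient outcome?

Left alone the smelter would choose level 4 (marginal profit stays positive).
Efficient level: k* = 2 (marginal profit ≥ marginal effluent damage through 2).
The fishery must at least cover the smelter's forgone profit from cutting 4→2: 222 + 109 = 331.

$331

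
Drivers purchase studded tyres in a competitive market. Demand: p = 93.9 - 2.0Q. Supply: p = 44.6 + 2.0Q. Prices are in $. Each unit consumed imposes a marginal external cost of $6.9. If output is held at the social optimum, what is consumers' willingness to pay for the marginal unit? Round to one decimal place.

P = $72.7

Social marginal benefit = demand − MEC = 87.0 - 2.0Q.
Set SMB = MC: 87.0 - 2.0Q = 44.6 + 2.0Q → Q* = 10.6000.
Consumer price on the demand curve at Q*: 93.9 − 2.0×10.6000 = 72.7000.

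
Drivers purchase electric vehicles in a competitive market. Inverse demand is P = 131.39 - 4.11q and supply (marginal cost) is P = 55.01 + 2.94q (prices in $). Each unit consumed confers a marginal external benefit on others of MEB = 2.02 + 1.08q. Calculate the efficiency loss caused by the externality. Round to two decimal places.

Market equilibrium (private): 55.01 + 2.94q = 131.39 - 4.11q → q_m = 10.8340.
Social marginal benefit = demand + MEB = 133.41 - 3.03q.
Set SMB = MC: 133.41 - 3.03q = 55.01 + 2.94q → q* = 13.1323.
Height of the DWL triangle at q_m is SMB(q_m) − MC(q_m) = MEB(q_m) = 13.7208.
DWL = ½ × 2.2983 × 13.7208 = 15.7673.

DWL = $15.77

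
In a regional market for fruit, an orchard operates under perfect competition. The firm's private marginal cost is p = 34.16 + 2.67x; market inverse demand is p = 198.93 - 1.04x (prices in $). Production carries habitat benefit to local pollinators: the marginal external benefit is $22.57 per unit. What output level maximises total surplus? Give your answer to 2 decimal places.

Social marginal cost = private MC − MEB = 11.59 + 2.67x.
Set SMC = demand: 11.59 + 2.67x = 198.93 - 1.04x → x* = 50.4960.

x* = 50.50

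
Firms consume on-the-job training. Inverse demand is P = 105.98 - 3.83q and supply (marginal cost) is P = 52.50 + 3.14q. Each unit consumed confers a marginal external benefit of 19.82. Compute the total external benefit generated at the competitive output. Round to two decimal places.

152.08

Market equilibrium (private): 52.50 + 3.14q = 105.98 - 3.83q → q_m = 7.6729.
Total external benefit = MEB × q_m = 19.82 × 7.6729 = 152.0769.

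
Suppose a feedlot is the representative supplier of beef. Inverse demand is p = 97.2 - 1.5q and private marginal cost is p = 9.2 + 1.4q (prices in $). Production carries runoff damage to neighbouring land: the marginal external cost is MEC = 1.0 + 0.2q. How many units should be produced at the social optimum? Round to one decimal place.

Social marginal cost = private MC + MEC = 10.2 + 1.6q.
Set SMC = demand: 10.2 + 1.6q = 97.2 - 1.5q → q* = 28.0645.

q* = 28.1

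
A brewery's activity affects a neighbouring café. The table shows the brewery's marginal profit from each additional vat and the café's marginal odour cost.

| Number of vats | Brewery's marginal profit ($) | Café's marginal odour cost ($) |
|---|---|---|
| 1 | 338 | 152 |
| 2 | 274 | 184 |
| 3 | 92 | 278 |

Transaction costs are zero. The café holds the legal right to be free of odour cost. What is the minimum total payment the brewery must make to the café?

Efficient level: marginal profit ≥ marginal odour cost through level 2, so k* = 2.
With the café holding the right, the brewery must at least compensate total damage at k*: 152 + 184 = 336.

$336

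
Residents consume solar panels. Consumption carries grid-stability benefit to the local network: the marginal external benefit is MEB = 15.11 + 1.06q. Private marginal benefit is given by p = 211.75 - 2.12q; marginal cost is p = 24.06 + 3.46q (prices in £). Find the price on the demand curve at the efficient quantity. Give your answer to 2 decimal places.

Social marginal benefit = demand + MEB = 226.86 - 1.06q.
Set SMB = MC: 226.86 - 1.06q = 24.06 + 3.46q → q* = 44.8673.
Consumer price on the demand curve at q*: 211.75 − 2.12×44.8673 = 116.6313.

P = £116.63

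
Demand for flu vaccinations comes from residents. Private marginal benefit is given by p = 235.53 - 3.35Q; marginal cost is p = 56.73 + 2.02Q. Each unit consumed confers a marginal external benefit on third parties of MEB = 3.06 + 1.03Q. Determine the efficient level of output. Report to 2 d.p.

Social marginal benefit = demand + MEB = 238.59 - 2.32Q.
Set SMB = MC: 238.59 - 2.32Q = 56.73 + 2.02Q → Q* = 41.9032.

Q* = 41.90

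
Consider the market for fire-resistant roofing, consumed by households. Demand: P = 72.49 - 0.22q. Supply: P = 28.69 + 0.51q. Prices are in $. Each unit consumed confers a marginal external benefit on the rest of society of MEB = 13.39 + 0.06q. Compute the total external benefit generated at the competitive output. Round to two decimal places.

$911.40

Market equilibrium (private): 28.69 + 0.51q = 72.49 - 0.22q → q_m = 60.0000.
Total external benefit = ∫₀^{q_m} (13.39 + 0.06q) dq = 13.39×60.0000 + ½×0.06×60.0000² = 911.4000.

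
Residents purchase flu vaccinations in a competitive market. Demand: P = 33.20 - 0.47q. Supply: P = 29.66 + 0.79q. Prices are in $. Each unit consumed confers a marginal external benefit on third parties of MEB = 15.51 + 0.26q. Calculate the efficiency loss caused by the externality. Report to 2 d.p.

Market equilibrium (private): 29.66 + 0.79q = 33.20 - 0.47q → q_m = 2.8095.
Social marginal benefit = demand + MEB = 48.71 - 0.21q.
Set SMB = MC: 48.71 - 0.21q = 29.66 + 0.79q → q* = 19.0500.
The loss is the area between SMB and MC from q* to q_m; with linear curves that's a triangle of height MEB(q_m).
DWL = ½ × 16.2405 × 16.2405 = 131.8769.

DWL = $131.88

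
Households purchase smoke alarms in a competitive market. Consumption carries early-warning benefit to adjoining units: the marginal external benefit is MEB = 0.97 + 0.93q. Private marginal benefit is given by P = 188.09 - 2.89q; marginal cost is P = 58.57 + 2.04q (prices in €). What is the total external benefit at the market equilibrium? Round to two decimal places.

Market equilibrium (private): 58.57 + 2.04q = 188.09 - 2.89q → q_m = 26.2718.
Total external benefit = ∫₀^{q_m} (0.97 + 0.93q) dq = 0.97×26.2718 + ½×0.93×26.2718² = 346.4301.

€346.43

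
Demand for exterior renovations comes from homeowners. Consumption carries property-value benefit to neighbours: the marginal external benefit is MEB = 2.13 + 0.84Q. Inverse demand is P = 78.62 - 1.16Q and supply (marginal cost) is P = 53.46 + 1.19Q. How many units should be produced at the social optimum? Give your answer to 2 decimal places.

Q* = 18.07

Social marginal benefit = demand + MEB = 80.75 - 0.32Q.
Set SMB = MC: 80.75 - 0.32Q = 53.46 + 1.19Q → Q* = 18.0728.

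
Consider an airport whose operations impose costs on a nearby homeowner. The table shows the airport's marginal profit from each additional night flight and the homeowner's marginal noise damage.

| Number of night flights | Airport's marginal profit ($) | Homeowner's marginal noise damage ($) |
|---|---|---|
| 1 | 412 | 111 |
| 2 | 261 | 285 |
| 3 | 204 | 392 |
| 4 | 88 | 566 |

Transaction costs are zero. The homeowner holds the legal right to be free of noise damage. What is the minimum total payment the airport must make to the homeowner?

Efficient level: marginal profit ≥ marginal noise damage through level 1, so k* = 1.
With the homeowner holding the right, the airport must at least compensate total damage at k*: 111 = 111.

$111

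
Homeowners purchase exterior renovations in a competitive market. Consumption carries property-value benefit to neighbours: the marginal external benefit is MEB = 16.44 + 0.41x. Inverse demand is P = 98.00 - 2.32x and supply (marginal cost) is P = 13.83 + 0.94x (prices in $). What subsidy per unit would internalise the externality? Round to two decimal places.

subsidy = $30.91 per unit

Social marginal benefit = demand + MEB = 114.44 - 1.91x.
Set SMB = MC: 114.44 - 1.91x = 13.83 + 0.94x → x* = 35.3018.
The Pigouvian subsidy equals MEB at x*: 16.44 + 0.41×35.3018 = 30.9137.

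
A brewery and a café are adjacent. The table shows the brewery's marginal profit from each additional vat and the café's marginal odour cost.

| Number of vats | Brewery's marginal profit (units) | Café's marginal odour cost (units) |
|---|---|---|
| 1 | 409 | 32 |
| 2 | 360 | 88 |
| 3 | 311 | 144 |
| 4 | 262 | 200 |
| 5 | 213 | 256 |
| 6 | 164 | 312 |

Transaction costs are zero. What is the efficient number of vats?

Bargaining reaches the level where marginal profit last exceeds marginal odour cost.
That holds through level 4 (262 ≥ 200) but not at 5 (213 < 256).

4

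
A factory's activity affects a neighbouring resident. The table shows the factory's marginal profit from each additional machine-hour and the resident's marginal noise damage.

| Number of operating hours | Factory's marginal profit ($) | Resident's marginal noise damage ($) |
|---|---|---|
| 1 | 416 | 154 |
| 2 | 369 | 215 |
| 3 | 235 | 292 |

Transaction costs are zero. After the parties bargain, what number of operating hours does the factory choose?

Bargaining reaches the level where marginal profit last exceeds marginal noise damage.
That holds through level 2 (369 ≥ 215) but not at 3 (235 < 292).

2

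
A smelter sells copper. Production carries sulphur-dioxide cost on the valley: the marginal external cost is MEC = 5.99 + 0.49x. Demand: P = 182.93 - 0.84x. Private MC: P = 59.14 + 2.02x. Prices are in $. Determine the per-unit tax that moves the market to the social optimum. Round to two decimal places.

Social marginal cost = private MC + MEC = 65.13 + 2.51x.
Set SMC = demand: 65.13 + 2.51x = 182.93 - 0.84x → x* = 35.1642.
The Pigouvian tax equals MEC at x*: 5.99 + 0.49×35.1642 = 23.2205.

tax = $23.22 per unit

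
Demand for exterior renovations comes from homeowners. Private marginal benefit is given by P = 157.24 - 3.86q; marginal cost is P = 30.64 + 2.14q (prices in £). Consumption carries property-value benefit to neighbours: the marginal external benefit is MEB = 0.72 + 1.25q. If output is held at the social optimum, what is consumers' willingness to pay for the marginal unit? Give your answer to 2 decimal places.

Social marginal benefit = demand + MEB = 157.96 - 2.61q.
Set SMB = MC: 157.96 - 2.61q = 30.64 + 2.14q → q* = 26.8042.
Consumer price on the demand curve at q*: 157.24 − 3.86×26.8042 = 53.7758.

P = £53.78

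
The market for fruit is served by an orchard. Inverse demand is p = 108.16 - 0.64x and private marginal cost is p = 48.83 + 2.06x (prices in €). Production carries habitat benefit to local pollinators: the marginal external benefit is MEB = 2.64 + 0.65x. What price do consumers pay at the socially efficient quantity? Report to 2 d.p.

Social marginal cost = private MC − MEB = 46.19 + 1.41x.
Set SMC = demand: 46.19 + 1.41x = 108.16 - 0.64x → x* = 30.2293.
Consumer price on the demand curve at x*: 108.16 − 0.64×30.2293 = 88.8132.

P = €88.81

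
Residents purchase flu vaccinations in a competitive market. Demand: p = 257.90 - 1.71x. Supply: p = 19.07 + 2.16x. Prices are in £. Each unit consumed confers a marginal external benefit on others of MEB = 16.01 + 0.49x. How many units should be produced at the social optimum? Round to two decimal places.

x* = 75.40

Social marginal benefit = demand + MEB = 273.91 - 1.22x.
Set SMB = MC: 273.91 - 1.22x = 19.07 + 2.16x → x* = 75.3964.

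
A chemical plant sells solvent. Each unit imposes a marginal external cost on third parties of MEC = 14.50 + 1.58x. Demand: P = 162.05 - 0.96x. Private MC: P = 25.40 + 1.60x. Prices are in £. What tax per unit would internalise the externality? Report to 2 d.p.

tax = £61.12 per unit

Social marginal cost = private MC + MEC = 39.90 + 3.18x.
Set SMC = demand: 39.90 + 3.18x = 162.05 - 0.96x → x* = 29.5048.
The Pigouvian tax equals MEC at x*: 14.50 + 1.58×29.5048 = 61.1176.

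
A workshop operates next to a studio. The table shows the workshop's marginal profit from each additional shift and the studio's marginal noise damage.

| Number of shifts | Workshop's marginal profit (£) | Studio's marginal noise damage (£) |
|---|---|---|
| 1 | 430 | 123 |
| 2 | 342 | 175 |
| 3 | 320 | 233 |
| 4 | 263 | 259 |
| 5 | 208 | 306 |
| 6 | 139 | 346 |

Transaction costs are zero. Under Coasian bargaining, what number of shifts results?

4

Bargaining reaches the level where marginal profit last exceeds marginal noise damage.
That holds through level 4 (263 ≥ 259) but not at 5 (208 < 306).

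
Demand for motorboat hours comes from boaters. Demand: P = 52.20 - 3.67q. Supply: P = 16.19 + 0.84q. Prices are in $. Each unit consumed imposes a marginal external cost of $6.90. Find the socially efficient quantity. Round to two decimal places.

Social marginal benefit = demand − MEC = 45.30 - 3.67q.
Set SMB = MC: 45.30 - 3.67q = 16.19 + 0.84q → q* = 6.4545.

q* = 6.45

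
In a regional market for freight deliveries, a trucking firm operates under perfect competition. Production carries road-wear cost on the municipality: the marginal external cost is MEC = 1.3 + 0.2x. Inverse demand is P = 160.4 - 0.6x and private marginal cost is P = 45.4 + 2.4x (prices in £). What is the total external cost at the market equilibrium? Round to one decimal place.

Market equilibrium (private): 45.4 + 2.4x = 160.4 - 0.6x → x_m = 38.3333.
Total external cost = ∫₀^{x_m} (1.3 + 0.2x) dx = 1.3×38.3333 + ½×0.2×38.3333² = 196.7775.

£196.8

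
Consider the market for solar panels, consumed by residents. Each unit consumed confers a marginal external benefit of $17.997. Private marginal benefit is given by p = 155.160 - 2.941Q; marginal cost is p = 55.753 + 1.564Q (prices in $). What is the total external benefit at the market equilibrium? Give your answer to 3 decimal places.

$397.120

Market equilibrium (private): 55.753 + 1.564Q = 155.160 - 2.941Q → Q_m = 22.0659.
Total external benefit = MEB × Q_m = 17.997 × 22.0659 = 397.1200.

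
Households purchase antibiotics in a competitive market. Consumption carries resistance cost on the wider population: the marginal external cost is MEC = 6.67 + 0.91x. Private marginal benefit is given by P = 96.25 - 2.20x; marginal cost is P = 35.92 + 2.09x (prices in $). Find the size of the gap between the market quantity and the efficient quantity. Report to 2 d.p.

3.74 units

Market equilibrium (private): 35.92 + 2.09x = 96.25 - 2.20x → x_m = 14.0629.
Social marginal benefit = demand − MEC = 89.58 - 3.11x.
Set SMB = MC: 89.58 - 3.11x = 35.92 + 2.09x → x* = 10.3192.
Gap = |14.0629 − 10.3192| = 3.7437.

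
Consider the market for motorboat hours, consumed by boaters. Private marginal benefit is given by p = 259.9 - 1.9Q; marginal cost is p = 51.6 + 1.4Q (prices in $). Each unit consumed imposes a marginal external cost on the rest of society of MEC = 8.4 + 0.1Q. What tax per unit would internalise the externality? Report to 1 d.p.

tax = $14.3 per unit

Social marginal benefit = demand − MEC = 251.5 - 2.0Q.
Set SMB = MC: 251.5 - 2.0Q = 51.6 + 1.4Q → Q* = 58.7941.
The Pigouvian tax equals MEC at Q*: 8.4 + 0.1×58.7941 = 14.2794.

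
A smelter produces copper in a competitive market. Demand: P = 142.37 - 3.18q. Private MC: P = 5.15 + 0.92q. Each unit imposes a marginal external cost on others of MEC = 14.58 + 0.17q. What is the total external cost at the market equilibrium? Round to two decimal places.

583.18

Market equilibrium (private): 5.15 + 0.92q = 142.37 - 3.18q → q_m = 33.4683.
Total external cost = ∫₀^{q_m} (14.58 + 0.17q) dq = 14.58×33.4683 + ½×0.17×33.4683² = 583.1786.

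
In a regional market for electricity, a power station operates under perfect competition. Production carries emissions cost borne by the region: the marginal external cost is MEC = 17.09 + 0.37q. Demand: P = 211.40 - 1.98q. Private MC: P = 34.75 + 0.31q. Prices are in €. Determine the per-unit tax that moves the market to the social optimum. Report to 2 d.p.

Social marginal cost = private MC + MEC = 51.84 + 0.68q.
Set SMC = demand: 51.84 + 0.68q = 211.40 - 1.98q → q* = 59.9850.
The Pigouvian tax equals MEC at q*: 17.09 + 0.37×59.9850 = 39.2845.

tax = €39.28 per unit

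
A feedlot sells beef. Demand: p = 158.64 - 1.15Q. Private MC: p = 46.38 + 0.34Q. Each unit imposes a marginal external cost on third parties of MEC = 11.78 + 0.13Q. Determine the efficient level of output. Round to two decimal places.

Social marginal cost = private MC + MEC = 58.16 + 0.47Q.
Set SMC = demand: 58.16 + 0.47Q = 158.64 - 1.15Q → Q* = 62.0247.

Q* = 62.02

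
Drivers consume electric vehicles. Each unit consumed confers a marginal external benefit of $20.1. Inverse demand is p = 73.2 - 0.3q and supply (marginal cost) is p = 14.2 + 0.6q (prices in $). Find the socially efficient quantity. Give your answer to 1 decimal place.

q* = 87.9

Social marginal benefit = demand + MEB = 93.3 - 0.3q.
Set SMB = MC: 93.3 - 0.3q = 14.2 + 0.6q → q* = 87.8889.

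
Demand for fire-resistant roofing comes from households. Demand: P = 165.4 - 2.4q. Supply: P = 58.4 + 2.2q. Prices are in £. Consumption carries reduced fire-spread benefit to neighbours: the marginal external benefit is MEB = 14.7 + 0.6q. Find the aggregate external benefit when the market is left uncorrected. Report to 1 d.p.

£504.3

Market equilibrium (private): 58.4 + 2.2q = 165.4 - 2.4q → q_m = 23.2609.
Total external benefit = ∫₀^{q_m} (14.7 + 0.6q) dq = 14.7×23.2609 + ½×0.6×23.2609² = 504.2561.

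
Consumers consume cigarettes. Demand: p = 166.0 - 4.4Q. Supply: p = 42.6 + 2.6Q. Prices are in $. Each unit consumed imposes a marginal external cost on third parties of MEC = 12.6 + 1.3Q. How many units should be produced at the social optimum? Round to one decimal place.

Q* = 13.3

Social marginal benefit = demand − MEC = 153.4 - 5.7Q.
Set SMB = MC: 153.4 - 5.7Q = 42.6 + 2.6Q → Q* = 13.3494.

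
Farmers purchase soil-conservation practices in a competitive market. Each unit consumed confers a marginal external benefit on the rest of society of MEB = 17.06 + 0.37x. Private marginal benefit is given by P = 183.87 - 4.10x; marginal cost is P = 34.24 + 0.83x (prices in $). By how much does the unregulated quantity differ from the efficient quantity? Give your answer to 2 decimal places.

6.20 units

Market equilibrium (private): 34.24 + 0.83x = 183.87 - 4.10x → x_m = 30.3509.
Social marginal benefit = demand + MEB = 200.93 - 3.73x.
Set SMB = MC: 200.93 - 3.73x = 34.24 + 0.83x → x* = 36.5548.
Gap = |30.3509 − 36.5548| = 6.2039.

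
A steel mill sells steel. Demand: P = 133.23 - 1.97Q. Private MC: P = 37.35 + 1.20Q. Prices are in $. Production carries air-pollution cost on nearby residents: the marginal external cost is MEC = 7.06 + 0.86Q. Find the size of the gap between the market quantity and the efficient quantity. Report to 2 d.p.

Market equilibrium (private): 37.35 + 1.20Q = 133.23 - 1.97Q → Q_m = 30.2461.
Social marginal cost = private MC + MEC = 44.41 + 2.06Q.
Set SMC = demand: 44.41 + 2.06Q = 133.23 - 1.97Q → Q* = 22.0397.
Gap = |30.2461 − 22.0397| = 8.2064.

8.21 units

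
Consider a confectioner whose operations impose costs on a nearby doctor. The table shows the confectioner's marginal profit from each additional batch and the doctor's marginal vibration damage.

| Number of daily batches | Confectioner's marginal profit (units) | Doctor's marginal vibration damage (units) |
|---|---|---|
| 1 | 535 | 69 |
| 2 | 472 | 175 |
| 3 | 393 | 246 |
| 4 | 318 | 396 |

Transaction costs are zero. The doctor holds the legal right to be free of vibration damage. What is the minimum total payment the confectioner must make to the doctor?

490

Efficient level: marginal profit ≥ marginal vibration damage through level 3, so k* = 3.
With the doctor holding the right, the confectioner must at least compensate total damage at k*: 69 + 175 + 246 = 490.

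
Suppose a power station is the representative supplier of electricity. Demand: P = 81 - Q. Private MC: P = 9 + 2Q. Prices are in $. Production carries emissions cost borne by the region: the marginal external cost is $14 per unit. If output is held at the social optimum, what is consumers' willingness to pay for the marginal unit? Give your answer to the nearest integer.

P = $62

Social marginal cost = private MC + MEC = 23 + 2Q.
Set SMC = demand: 23 + 2Q = 81 - Q → Q* = 19.3333.
Consumer price on the demand curve at Q*: 81 − 1×19.3333 = 61.6667.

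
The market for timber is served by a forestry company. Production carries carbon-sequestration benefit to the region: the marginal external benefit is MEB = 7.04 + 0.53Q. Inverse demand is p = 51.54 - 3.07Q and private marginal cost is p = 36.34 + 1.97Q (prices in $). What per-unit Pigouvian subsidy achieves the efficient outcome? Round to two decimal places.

subsidy = $9.65 per unit

Social marginal cost = private MC − MEB = 29.30 + 1.44Q.
Set SMC = demand: 29.30 + 1.44Q = 51.54 - 3.07Q → Q* = 4.9313.
The Pigouvian subsidy equals MEB at Q*: 7.04 + 0.53×4.9313 = 9.6536.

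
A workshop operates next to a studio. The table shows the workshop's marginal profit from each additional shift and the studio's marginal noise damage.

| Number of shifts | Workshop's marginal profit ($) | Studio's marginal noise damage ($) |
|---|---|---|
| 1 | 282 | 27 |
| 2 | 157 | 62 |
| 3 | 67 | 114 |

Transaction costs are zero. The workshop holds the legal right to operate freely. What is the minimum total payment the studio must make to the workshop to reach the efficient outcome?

Left alone the workshop would choose level 3 (marginal profit stays positive).
Efficient level: k* = 2 (marginal profit ≥ marginal noise damage through 2).
The studio must at least cover the workshop's forgone profit from cutting 3→2: 67 = 67.

$67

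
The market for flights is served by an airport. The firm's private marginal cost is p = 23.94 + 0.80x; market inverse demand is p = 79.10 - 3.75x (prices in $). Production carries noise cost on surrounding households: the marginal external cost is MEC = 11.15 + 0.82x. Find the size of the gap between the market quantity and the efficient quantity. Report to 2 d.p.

Market equilibrium (private): 23.94 + 0.80x = 79.10 - 3.75x → x_m = 12.1231.
Social marginal cost = private MC + MEC = 35.09 + 1.62x.
Set SMC = demand: 35.09 + 1.62x = 79.10 - 3.75x → x* = 8.1955.
Gap = |12.1231 − 8.1955| = 3.9276.

3.93 units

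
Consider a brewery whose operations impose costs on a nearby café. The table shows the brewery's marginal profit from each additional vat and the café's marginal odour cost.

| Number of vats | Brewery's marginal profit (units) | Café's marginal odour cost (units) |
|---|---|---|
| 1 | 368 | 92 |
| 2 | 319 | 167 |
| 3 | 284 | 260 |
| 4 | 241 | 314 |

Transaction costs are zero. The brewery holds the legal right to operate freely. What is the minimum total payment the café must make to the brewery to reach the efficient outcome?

241

Left alone the brewery would choose level 4 (marginal profit stays positive).
Efficient level: k* = 3 (marginal profit ≥ marginal odour cost through 3).
The café must at least cover the brewery's forgone profit from cutting 4→3: 241 = 241.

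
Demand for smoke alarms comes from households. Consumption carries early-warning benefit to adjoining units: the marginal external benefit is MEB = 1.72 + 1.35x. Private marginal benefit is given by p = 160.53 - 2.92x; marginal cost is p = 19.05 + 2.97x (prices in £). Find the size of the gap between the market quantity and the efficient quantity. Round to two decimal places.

Market equilibrium (private): 19.05 + 2.97x = 160.53 - 2.92x → x_m = 24.0204.
Social marginal benefit = demand + MEB = 162.25 - 1.57x.
Set SMB = MC: 162.25 - 1.57x = 19.05 + 2.97x → x* = 31.5419.
Gap = |24.0204 − 31.5419| = 7.5215.

7.52 units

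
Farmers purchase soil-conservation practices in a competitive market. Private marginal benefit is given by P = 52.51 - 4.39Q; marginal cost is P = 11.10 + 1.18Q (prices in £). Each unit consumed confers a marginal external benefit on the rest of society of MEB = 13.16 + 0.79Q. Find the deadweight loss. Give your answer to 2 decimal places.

Market equilibrium (private): 11.10 + 1.18Q = 52.51 - 4.39Q → Q_m = 7.4345.
Social marginal benefit = demand + MEB = 65.67 - 3.60Q.
Set SMB = MC: 65.67 - 3.60Q = 11.10 + 1.18Q → Q* = 11.4163.
The loss is the area between SMB and MC from Q* to Q_m; with linear curves that's a triangle of height MEB(Q_m).
DWL = ½ × 3.9818 × 19.0332 = 37.8932.

DWL = £37.89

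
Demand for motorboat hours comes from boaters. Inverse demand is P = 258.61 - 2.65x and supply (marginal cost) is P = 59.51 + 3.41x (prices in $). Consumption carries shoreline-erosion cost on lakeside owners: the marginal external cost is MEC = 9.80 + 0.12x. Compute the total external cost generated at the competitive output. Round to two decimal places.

$386.74

Market equilibrium (private): 59.51 + 3.41x = 258.61 - 2.65x → x_m = 32.8548.
Total external cost = ∫₀^{x_m} (9.80 + 0.12x) dx = 9.80×32.8548 + ½×0.12×32.8548² = 386.7433.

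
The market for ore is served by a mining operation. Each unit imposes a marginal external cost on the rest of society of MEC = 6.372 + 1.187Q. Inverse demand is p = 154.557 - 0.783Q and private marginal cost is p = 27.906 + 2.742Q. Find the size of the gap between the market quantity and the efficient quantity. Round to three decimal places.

10.403 units

Market equilibrium (private): 27.906 + 2.742Q = 154.557 - 0.783Q → Q_m = 35.9294.
Social marginal cost = private MC + MEC = 34.278 + 3.929Q.
Set SMC = demand: 34.278 + 3.929Q = 154.557 - 0.783Q → Q* = 25.5261.
Gap = |35.9294 − 25.5261| = 10.4033.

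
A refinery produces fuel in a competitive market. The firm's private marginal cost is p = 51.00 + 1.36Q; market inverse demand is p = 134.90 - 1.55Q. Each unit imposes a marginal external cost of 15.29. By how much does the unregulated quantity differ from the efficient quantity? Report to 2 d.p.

5.25 units

Market equilibrium (private): 51.00 + 1.36Q = 134.90 - 1.55Q → Q_m = 28.8316.
Social marginal cost = private MC + MEC = 66.29 + 1.36Q.
Set SMC = demand: 66.29 + 1.36Q = 134.90 - 1.55Q → Q* = 23.5773.
Gap = |28.8316 − 23.5773| = 5.2543.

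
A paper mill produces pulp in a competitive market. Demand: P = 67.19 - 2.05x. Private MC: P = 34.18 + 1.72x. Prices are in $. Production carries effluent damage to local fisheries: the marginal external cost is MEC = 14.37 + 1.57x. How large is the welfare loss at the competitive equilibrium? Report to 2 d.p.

Market equilibrium (private): 34.18 + 1.72x = 67.19 - 2.05x → x_m = 8.7560.
Social marginal cost = private MC + MEC = 48.55 + 3.29x.
Set SMC = demand: 48.55 + 3.29x = 67.19 - 2.05x → x* = 3.4906.
Between x* and x_m the wedge SMC − demand runs linearly from 0 to MEC(x_m), so the loss is a triangle.
DWL = ½ × 5.2654 × 28.1169 = 74.0234.

DWL = $74.02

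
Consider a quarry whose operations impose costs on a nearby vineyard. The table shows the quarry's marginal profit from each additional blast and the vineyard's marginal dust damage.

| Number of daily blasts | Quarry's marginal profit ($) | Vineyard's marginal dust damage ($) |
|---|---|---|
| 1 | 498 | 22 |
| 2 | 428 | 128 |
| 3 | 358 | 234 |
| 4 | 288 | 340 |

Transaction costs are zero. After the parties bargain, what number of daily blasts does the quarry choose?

Bargaining reaches the level where marginal profit last exceeds marginal dust damage.
That holds through level 3 (358 ≥ 234) but not at 4 (288 < 340).

3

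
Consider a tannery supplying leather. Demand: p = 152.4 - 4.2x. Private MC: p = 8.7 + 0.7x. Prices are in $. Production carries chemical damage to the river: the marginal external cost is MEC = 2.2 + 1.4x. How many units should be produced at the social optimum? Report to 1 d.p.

x* = 22.5

Social marginal cost = private MC + MEC = 10.9 + 2.1x.
Set SMC = demand: 10.9 + 2.1x = 152.4 - 4.2x → x* = 22.4603.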